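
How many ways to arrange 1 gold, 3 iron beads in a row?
4! / (1! × 3!) = 4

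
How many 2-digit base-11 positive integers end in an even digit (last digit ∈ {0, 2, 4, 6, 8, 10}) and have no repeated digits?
Last∈{0,2,4,6,8,10}. Last=0: 10. Last nonzero: 5×9×P(9,0) = 45. Total = 55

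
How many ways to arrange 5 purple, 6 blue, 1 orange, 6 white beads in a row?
18! / (5! × 6! × 1! × 6!) = 102918816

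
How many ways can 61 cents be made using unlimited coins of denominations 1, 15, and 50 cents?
Coefficient of x^61 in 1/(1-x^1) · 1/(1-x^15) · 1/(1-x^50). Case on j = number of 50-cent coins (j = 0..1); remainder r = 61 - 50j is made from {1,15} in ⌊r/15⌋+1 ways. r = 61, 11 → 5 + 1 = 6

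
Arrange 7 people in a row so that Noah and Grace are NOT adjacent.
Total - adjacent = 7! - (7-1)!×2 = 5040 - 1440 = 3600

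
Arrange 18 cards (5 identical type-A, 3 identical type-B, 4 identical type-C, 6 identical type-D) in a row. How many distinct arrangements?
18! / (5! × 3! × 4! × 6!) = 514594080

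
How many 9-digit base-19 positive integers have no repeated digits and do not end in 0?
Last digit: 18 nonzero choices. First digit: 17 (nonzero, ≠last). Middle 7: P(17,7) = 98017920. Total = 29993483520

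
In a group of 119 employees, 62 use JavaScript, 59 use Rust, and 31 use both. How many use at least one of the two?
|A∪B| = |A| + |B| - |A∩B| = 62 + 59 - 31 = 90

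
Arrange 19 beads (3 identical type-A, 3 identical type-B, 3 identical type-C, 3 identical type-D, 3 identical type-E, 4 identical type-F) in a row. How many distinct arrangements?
19! / (3! × 3! × 3! × 3! × 3! × 4!) = 651819168000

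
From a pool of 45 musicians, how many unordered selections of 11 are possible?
C(45,11) = 45!/(11!×34!) = 10150595910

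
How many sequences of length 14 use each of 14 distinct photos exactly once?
14! = 87178291200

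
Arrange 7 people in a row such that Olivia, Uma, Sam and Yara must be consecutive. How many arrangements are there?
Treat the 4 as one block: (7-4+1)! × 4! = 24 × 24 = 576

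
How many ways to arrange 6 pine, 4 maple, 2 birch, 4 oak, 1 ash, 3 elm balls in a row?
20! / (6! × 4! × 2! × 4! × 1! × 3!) = 488864376000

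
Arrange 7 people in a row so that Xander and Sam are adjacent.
Treat as block: (7-1)! × 2! = 720 × 2 = 1440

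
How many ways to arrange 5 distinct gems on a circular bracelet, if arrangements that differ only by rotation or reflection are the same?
(5-1)!/2 = 24/2 = 12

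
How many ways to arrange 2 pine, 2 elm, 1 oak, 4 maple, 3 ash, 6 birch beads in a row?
18! / (2! × 2! × 1! × 4! × 3! × 6!) = 15437822400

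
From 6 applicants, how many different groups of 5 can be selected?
C(6,5) = 6!/(5!×1!) = 6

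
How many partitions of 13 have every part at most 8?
Let r_j(i) = number of partitions of i into parts ≤ j, for i = 0..13. r_1(i) = 1 for all i; r_j(i) = r_{j-1}(i) + r_j(i-j). Rows j = 2..8: ≤2: 1 1 2 2 3 3 4 4 5 5 6 6 7 7; ≤3: 1 1 2 3 4 5 7 8 10 12 14 16 19 21; ≤4: 1 1 2 3 5 6 9 11 15 18 23 27 34 39; ≤5: 1 1 2 3 5 7 10 13 18 23 30 37 47 57; ≤6: 1 1 2 3 5 7 11 14 20 26 35 44 58 71; ≤7: 1 1 2 3 5 7 11 15 21 28 38 49 65 82; ≤8: 1 1 2 3 5 7 11 15 22 29 40 52 70 89. r_8(13) = 89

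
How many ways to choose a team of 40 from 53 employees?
C(53,40) = 53!/(40!×13!) = 841392966470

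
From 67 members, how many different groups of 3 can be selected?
C(67,3) = 67!/(3!×64!) = 47905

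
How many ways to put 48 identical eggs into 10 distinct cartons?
C(48+10-1, 10-1) = C(57, 9) = 8996462475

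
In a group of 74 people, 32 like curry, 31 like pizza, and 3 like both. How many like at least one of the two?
|A∪B| = |A| + |B| - |A∩B| = 32 + 31 - 3 = 60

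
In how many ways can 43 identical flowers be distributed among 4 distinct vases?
C(43+4-1, 4-1) = C(46, 3) = 15180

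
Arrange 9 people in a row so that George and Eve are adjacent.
Treat as block: (9-1)! × 2! = 40320 × 2 = 80640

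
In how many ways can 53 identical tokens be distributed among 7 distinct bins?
C(53+7-1, 7-1) = C(59, 6) = 45057474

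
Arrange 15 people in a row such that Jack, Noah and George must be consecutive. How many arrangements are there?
Treat the 3 as one block: (15-3+1)! × 3! = 6227020800 × 6 = 37362124800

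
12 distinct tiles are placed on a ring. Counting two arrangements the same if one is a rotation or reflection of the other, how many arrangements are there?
(12-1)!/2 = 39916800/2 = 19958400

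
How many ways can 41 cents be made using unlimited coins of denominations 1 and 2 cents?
Coefficient of x^41 in 1/(1-x^1) · 1/(1-x^2). Use j coins of 2 for j = 0..⌊41/2⌋ = 20, the rest in 1s: 20 + 1 = 21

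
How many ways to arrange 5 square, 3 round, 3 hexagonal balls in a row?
11! / (5! × 3! × 3!) = 9240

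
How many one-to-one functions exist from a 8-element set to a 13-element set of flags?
P(13,8) = 13!/(13-8)! = 51891840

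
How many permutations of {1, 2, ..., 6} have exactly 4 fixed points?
Choose the 4 fixed points C(6,4) = 15, derange the rest: !2 = Σ_{j=0}^{2} (-1)^j·2!/j! = 2 - 2 + 1 = 1. Product = 15 × 1 = 15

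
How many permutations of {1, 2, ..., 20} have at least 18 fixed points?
Exactly j fixed points: C(20,j)·!(20-j); sum over j ≥ 18 (derangement numbers via !m = (m-1)·(!(m-1) + !(m-2)): !0..!2 = 1, 0, 1). Σ_{j=18}^{20} C(20,j)·!(20-j) = C(20,18)·!2 + C(20,19)·!1 + C(20,20)·!0 = 190·1 + 20·0 + 1·1 = 191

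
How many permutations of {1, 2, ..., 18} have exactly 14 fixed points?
Choose the 14 fixed points C(18,14) = 3060, derange the rest: !4 = Σ_{j=0}^{4} (-1)^j·4!/j! = 24 - 24 + 12 - 4 + 1 = 9. Product = 3060 × 9 = 27540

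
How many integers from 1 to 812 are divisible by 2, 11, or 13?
⌊812/2⌋+⌊812/11⌋+⌊812/13⌋ - ⌊812/22⌋-⌊812/26⌋-⌊812/143⌋ + ⌊812/286⌋ = 406+73+62 - 36-31-5 + 2 = 471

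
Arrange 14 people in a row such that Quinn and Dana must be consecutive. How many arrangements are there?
Treat the 2 as one block: (14-2+1)! × 2! = 6227020800 × 2 = 12454041600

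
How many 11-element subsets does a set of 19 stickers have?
C(19,11) = 19!/(11!×8!) = 75582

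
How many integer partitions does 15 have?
Pentagonal recurrence p(n) = p(n-1) + p(n-2) - p(n-5) - p(n-7) + p(n-12) + p(n-15) - ... gives p(0..14) = 1, 1, 2, 3, 5, 7, 11, 15, 22, 30, 42, 56, 77, 101, 135. p(15) = p(14) + p(13) - p(10) - p(8) + p(3) + p(0) = 135 + 101 - 42 - 22 + 3 + 1 = 176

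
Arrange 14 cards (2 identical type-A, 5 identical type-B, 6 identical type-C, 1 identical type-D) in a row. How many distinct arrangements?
14! / (2! × 5! × 6! × 1!) = 504504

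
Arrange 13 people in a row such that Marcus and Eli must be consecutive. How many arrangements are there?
Treat the 2 as one block: (13-2+1)! × 2! = 479001600 × 2 = 958003200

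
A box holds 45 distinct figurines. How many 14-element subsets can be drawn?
C(45,14) = 45!/(14!×31!) = 166871334960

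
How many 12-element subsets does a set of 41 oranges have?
C(41,12) = 41!/(12!×29!) = 7898654920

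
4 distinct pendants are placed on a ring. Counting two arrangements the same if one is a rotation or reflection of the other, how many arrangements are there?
(4-1)!/2 = 6/2 = 3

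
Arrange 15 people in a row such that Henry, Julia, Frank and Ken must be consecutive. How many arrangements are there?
Treat the 4 as one block: (15-4+1)! × 4! = 479001600 × 24 = 11496038400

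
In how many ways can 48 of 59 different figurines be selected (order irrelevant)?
C(59,48) = 59!/(48!×11!) = 279871768995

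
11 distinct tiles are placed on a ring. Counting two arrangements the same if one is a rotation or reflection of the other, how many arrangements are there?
(11-1)!/2 = 3628800/2 = 1814400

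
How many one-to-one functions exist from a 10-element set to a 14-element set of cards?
P(14,10) = 14!/(14-10)! = 3632428800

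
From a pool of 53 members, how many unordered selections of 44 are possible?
C(53,44) = 53!/(44!×9!) = 4431613550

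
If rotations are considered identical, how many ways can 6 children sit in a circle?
Circular: fix one position, arrange the rest. (6-1)! = 120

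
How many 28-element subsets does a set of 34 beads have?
C(34,28) = 34!/(28!×6!) = 1344904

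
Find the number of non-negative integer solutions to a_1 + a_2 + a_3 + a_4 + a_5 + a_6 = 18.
C(18+6-1, 6-1) = C(23, 5) = 33649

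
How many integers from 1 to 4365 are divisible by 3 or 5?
⌊4365/3⌋ + ⌊4365/5⌋ - ⌊4365/15⌋ = 1455 + 873 - 291 = 2037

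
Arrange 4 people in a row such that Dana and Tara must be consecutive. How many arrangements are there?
Treat the 2 as one block: (4-2+1)! × 2! = 6 × 2 = 12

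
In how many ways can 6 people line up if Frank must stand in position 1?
Fix one position: (6-1)! = 120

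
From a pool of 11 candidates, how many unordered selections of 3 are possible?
C(11,3) = 11!/(3!×8!) = 165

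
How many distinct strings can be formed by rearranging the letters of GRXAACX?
7! / (1! × 1! × 2! × 1! × 2!) = 1260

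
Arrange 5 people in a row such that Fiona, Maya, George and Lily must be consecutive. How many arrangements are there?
Treat the 4 as one block: (5-4+1)! × 4! = 2 × 24 = 48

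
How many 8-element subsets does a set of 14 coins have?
C(14,8) = 14!/(8!×6!) = 3003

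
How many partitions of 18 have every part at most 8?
Let r_j(i) = number of partitions of i into parts ≤ j, for i = 0..18. r_1(i) = 1 for all i; r_j(i) = r_{j-1}(i) + r_j(i-j). Rows j = 2..8: ≤2: 1 1 2 2 3 3 4 4 5 5 6 6 7 7 8 8 9 9 10; ≤3: 1 1 2 3 4 5 7 8 10 12 14 16 19 21 24 27 30 33 37; ≤4: 1 1 2 3 5 6 9 11 15 18 23 27 34 39 47 54 64 72 84; ≤5: 1 1 2 3 5 7 10 13 18 23 30 37 47 57 70 84 101 119 141; ≤6: 1 1 2 3 5 7 11 14 20 26 35 44 58 71 90 110 136 163 199; ≤7: 1 1 2 3 5 7 11 15 21 28 38 49 65 82 105 131 164 201 248; ≤8: 1 1 2 3 5 7 11 15 22 29 40 52 70 89 116 146 186 230 288. r_8(18) = 288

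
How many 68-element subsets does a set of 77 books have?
C(77,68) = 77!/(68!×9!) = 161322559475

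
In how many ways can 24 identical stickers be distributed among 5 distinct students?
C(24+5-1, 5-1) = C(28, 4) = 20475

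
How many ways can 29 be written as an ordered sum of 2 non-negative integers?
C(29+2-1, 2-1) = C(30, 1) = 30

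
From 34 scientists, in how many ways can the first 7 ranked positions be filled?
P(34,7) = 34!/(34-7)! = 27113264640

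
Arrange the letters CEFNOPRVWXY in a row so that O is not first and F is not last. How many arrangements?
By inclusion-exclusion: 11! - 2×(11-1)! + (11-2)! = 39916800 - 7257600 + 362880 = 33022080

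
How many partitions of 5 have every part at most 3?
Let r_j(i) = number of partitions of i into parts ≤ j, for i = 0..5. r_1(i) = 1 for all i; r_j(i) = r_{j-1}(i) + r_j(i-j). Rows j = 2..3: ≤2: 1 1 2 2 3 3; ≤3: 1 1 2 3 4 5. r_3(5) = 5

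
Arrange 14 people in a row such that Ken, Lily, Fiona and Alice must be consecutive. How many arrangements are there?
Treat the 4 as one block: (14-4+1)! × 4! = 39916800 × 24 = 958003200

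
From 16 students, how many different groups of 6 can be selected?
C(16,6) = 16!/(6!×10!) = 8008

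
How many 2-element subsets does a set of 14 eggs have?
C(14,2) = 14!/(2!×12!) = 91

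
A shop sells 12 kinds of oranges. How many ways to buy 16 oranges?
C(16+12-1, 12-1) = C(27, 11) = 13037895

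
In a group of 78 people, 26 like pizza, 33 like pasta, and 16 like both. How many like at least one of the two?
|A∪B| = |A| + |B| - |A∩B| = 26 + 33 - 16 = 43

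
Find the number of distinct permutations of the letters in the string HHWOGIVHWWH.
11! / (1! × 3! × 1! × 4! × 1! × 1!) = 277200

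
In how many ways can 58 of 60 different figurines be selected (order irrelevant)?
C(60,58) = 60!/(58!×2!) = 1770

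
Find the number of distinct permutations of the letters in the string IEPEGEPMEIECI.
13! / (1! × 1! × 2! × 1! × 5! × 3!) = 4324320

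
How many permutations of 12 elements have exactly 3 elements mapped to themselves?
Choose the 3 fixed points C(12,3) = 220, derange the rest: !9 = Σ_{j=0}^{9} (-1)^j·9!/j! = 362880 - 362880 + 181440 - 60480 + 15120 - 3024 + 504 - 72 + 9 - 1 = 133496. Product = 220 × 133496 = 29369120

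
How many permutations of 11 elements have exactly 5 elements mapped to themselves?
Choose the 5 fixed points C(11,5) = 462, derange the rest: !6 = Σ_{j=0}^{6} (-1)^j·6!/j! = 720 - 720 + 360 - 120 + 30 - 6 + 1 = 265. Product = 462 × 265 = 122430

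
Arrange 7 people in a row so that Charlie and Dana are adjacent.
Treat as block: (7-1)! × 2! = 720 × 2 = 1440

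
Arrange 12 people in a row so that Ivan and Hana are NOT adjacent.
Total - adjacent = 12! - (12-1)!×2 = 479001600 - 79833600 = 399168000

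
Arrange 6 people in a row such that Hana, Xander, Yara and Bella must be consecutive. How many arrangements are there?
Treat the 4 as one block: (6-4+1)! × 4! = 6 × 24 = 144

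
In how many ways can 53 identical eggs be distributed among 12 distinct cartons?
C(53+12-1, 12-1) = C(64, 11) = 743595781824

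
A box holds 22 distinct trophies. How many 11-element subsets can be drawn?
C(22,11) = 22!/(11!×11!) = 705432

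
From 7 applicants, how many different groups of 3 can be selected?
C(7,3) = 7!/(3!×4!) = 35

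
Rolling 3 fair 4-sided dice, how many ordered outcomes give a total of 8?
Coefficient of x^8 in (x + x² + ... + x^4)^3. By inclusion-exclusion on dice exceeding 4: Σ_j (-1)^j C(3,j)·C(8-1-4j, 2) = C(3,0)·C(7,2) - C(3,1)·C(3,2) = 1·21 - 3·3 = 12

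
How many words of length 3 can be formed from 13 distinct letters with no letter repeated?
P(13,3) = 13!/(13-3)! = 1716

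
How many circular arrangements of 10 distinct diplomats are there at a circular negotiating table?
Circular: fix one position, arrange the rest. (10-1)! = 362880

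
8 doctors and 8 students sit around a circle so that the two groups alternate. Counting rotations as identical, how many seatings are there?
Fix one of the doctors: (8-1)! ways for the remaining doctors, × 8! ways for the students = 5040 × 40320 = 203212800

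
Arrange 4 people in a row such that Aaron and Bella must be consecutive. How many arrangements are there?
Treat the 2 as one block: (4-2+1)! × 2! = 6 × 2 = 12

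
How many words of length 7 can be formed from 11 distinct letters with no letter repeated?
P(11,7) = 11!/(11-7)! = 1663200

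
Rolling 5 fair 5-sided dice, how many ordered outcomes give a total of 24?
Coefficient of x^24 in (x + x² + ... + x^5)^5. By inclusion-exclusion on dice exceeding 5: Σ_j (-1)^j C(5,j)·C(24-1-5j, 4) = C(5,0)·C(23,4) - C(5,1)·C(18,4) + C(5,2)·C(13,4) - C(5,3)·C(8,4) = 1·8855 - 5·3060 + 10·715 - 10·70 = 5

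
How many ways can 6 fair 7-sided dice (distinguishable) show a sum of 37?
Coefficient of x^37 in (x + x² + ... + x^7)^6. By inclusion-exclusion on dice exceeding 7: Σ_j (-1)^j C(6,j)·C(37-1-7j, 5) = C(6,0)·C(36,5) - C(6,1)·C(29,5) + C(6,2)·C(22,5) - C(6,3)·C(15,5) + C(6,4)·C(8,5) = 1·376992 - 6·118755 + 15·26334 - 20·3003 + 15·56 = 252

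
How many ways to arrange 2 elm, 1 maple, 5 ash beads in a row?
8! / (2! × 1! × 5!) = 168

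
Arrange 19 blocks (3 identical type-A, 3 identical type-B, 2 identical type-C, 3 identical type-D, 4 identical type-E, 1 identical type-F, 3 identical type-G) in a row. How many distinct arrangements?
19! / (3! × 3! × 2! × 3! × 4! × 1! × 3!) = 1955457504000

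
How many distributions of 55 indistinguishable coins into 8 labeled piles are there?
C(55+8-1, 8-1) = C(62, 7) = 491796152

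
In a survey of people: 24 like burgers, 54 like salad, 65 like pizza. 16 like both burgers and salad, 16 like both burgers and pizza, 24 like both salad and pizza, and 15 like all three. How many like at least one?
|A∪B∪C| = 24+54+65-16-16-24+15 = 102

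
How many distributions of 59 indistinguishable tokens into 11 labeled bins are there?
C(59+11-1, 11-1) = C(69, 10) = 340032449328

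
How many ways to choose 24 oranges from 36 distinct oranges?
C(36,24) = 36!/(24!×12!) = 1251677700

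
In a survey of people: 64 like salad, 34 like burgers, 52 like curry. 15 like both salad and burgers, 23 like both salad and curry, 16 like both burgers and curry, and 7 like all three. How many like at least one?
|A∪B∪C| = 64+34+52-15-23-16+7 = 103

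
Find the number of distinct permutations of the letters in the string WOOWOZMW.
8! / (1! × 3! × 1! × 3!) = 1120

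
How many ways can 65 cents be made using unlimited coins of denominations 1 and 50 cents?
Coefficient of x^65 in 1/(1-x^1) · 1/(1-x^50). Use j coins of 50 for j = 0..⌊65/50⌋ = 1, the rest in 1s: 1 + 1 = 2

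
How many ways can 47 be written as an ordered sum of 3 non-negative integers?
C(47+3-1, 3-1) = C(49, 2) = 1176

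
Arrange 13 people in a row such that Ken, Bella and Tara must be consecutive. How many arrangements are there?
Treat the 3 as one block: (13-3+1)! × 3! = 39916800 × 6 = 239500800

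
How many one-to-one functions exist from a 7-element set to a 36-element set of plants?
P(36,7) = 36!/(36-7)! = 42072307200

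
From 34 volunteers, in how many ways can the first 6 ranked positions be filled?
P(34,6) = 34!/(34-6)! = 968330880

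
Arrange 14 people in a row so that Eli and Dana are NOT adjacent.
Total - adjacent = 14! - (14-1)!×2 = 87178291200 - 12454041600 = 74724249600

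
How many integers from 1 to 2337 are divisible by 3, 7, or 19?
⌊2337/3⌋+⌊2337/7⌋+⌊2337/19⌋ - ⌊2337/21⌋-⌊2337/57⌋-⌊2337/133⌋ + ⌊2337/399⌋ = 779+333+123 - 111-41-17 + 5 = 1071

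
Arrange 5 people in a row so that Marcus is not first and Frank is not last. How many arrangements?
By inclusion-exclusion: 5! - 2×(5-1)! + (5-2)! = 120 - 48 + 6 = 78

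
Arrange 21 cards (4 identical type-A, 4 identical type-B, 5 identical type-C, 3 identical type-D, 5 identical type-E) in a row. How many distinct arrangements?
21! / (4! × 4! × 5! × 3! × 5!) = 1026615189600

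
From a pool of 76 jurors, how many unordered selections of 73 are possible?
C(76,73) = 76!/(73!×3!) = 70300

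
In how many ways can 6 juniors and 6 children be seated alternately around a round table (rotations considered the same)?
Fix one of the juniors: (6-1)! ways for the remaining juniors, × 6! ways for the children = 120 × 720 = 86400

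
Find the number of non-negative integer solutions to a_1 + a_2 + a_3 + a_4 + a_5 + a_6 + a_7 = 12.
C(12+7-1, 7-1) = C(18, 6) = 18564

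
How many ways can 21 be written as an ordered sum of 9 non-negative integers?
C(21+9-1, 9-1) = C(29, 8) = 4292145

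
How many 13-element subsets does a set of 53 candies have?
C(53,13) = 53!/(13!×40!) = 841392966470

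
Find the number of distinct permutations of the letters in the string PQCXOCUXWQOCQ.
13! / (3! × 1! × 2! × 3! × 1! × 1! × 2!) = 43243200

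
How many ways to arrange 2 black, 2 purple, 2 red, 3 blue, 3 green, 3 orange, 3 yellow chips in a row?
18! / (2! × 2! × 2! × 3! × 3! × 3! × 3!) = 617512896000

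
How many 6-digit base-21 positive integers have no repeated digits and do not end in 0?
Last digit: 20 nonzero choices. First digit: 19 (nonzero, ≠last). Middle 4: P(19,4) = 93024. Total = 35349120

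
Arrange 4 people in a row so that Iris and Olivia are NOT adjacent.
Total - adjacent = 4! - (4-1)!×2 = 24 - 12 = 12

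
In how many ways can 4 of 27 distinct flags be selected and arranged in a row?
P(27,4) = 27!/(27-4)! = 421200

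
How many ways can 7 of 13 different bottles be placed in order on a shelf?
P(13,7) = 13!/(13-7)! = 8648640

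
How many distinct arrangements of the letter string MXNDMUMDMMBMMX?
14! / (1! × 1! × 2! × 1! × 7! × 2!) = 4324320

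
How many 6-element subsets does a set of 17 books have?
C(17,6) = 17!/(6!×11!) = 12376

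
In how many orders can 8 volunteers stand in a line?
8! = 40320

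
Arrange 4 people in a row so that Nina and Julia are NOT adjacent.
Total - adjacent = 4! - (4-1)!×2 = 24 - 12 = 12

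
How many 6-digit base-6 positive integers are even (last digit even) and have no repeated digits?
Last∈{0,2,4}. Last=0: 120. Last nonzero: 2×4×P(4,4) = 192. Total = 312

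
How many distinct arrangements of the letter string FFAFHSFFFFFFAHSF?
16! / (2! × 2! × 2! × 10!) = 720720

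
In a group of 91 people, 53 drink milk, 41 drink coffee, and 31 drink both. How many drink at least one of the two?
|A∪B| = |A| + |B| - |A∩B| = 53 + 41 - 31 = 63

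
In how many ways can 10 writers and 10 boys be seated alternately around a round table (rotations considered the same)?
Fix one of the writers: (10-1)! ways for the remaining writers, × 10! ways for the boys = 362880 × 3628800 = 1316818944000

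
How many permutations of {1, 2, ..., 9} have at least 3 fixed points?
Exactly j fixed points: C(9,j)·!(9-j); sum over j ≥ 3 (derangement numbers via !m = (m-1)·(!(m-1) + !(m-2)): !0..!6 = 1, 0, 1, 2, 9, 44, 265). Σ_{j=3}^{9} C(9,j)·!(9-j) = C(9,3)·!6 + C(9,4)·!5 + C(9,5)·!4 + C(9,6)·!3 + C(9,7)·!2 + C(9,8)·!1 + C(9,9)·!0 = 84·265 + 126·44 + 126·9 + 84·2 + 36·1 + 9·0 + 1·1 = 29143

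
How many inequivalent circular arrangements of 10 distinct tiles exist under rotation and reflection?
(10-1)!/2 = 362880/2 = 181440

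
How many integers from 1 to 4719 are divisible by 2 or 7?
⌊4719/2⌋ + ⌊4719/7⌋ - ⌊4719/14⌋ = 2359 + 674 - 337 = 2696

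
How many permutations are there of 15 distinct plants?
15! = 1307674368000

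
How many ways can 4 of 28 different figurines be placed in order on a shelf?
P(28,4) = 28!/(28-4)! = 491400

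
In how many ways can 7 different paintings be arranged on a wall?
7! = 5040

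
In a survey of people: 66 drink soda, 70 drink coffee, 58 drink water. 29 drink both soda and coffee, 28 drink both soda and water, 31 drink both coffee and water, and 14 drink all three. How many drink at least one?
|A∪B∪C| = 66+70+58-29-28-31+14 = 120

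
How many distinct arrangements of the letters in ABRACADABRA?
11! / (5! × 2! × 2! × 1! × 1!) = 83160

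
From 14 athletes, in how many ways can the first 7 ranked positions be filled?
P(14,7) = 14!/(14-7)! = 17297280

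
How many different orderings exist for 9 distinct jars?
9! = 362880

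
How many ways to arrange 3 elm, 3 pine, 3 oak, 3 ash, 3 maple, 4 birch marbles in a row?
19! / (3! × 3! × 3! × 3! × 3! × 4!) = 651819168000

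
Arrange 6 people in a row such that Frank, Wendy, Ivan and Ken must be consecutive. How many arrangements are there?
Treat the 4 as one block: (6-4+1)! × 4! = 6 × 24 = 144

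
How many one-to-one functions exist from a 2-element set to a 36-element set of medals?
P(36,2) = 36!/(36-2)! = 1260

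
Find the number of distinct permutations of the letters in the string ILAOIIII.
8! / (1! × 1! × 5! × 1!) = 336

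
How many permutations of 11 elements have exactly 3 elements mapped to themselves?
Choose the 3 fixed points C(11,3) = 165, derange the rest: !8 = Σ_{j=0}^{8} (-1)^j·8!/j! = 40320 - 40320 + 20160 - 6720 + 1680 - 336 + 56 - 8 + 1 = 14833. Product = 165 × 14833 = 2447445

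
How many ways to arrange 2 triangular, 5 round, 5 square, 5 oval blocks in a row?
17! / (2! × 5! × 5! × 5!) = 102918816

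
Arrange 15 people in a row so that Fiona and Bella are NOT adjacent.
Total - adjacent = 15! - (15-1)!×2 = 1307674368000 - 174356582400 = 1133317785600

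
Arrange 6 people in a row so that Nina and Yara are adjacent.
Treat as block: (6-1)! × 2! = 120 × 2 = 240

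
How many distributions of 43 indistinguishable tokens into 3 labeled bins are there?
C(43+3-1, 3-1) = C(45, 2) = 990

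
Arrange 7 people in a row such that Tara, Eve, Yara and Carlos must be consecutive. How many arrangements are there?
Treat the 4 as one block: (7-4+1)! × 4! = 24 × 24 = 576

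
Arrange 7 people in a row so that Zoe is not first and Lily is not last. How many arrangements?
By inclusion-exclusion: 7! - 2×(7-1)! + (7-2)! = 5040 - 1440 + 120 = 3720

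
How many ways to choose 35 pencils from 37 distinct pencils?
C(37,35) = 37!/(35!×2!) = 666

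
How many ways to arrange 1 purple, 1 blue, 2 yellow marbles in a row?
4! / (1! × 1! × 2!) = 12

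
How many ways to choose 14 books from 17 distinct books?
C(17,14) = 17!/(14!×3!) = 680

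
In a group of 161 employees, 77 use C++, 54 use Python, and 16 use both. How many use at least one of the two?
|A∪B| = |A| + |B| - |A∩B| = 77 + 54 - 16 = 115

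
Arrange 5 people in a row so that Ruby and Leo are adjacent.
Treat as block: (5-1)! × 2! = 24 × 2 = 48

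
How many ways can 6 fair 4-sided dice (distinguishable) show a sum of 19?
Coefficient of x^19 in (x + x² + ... + x^4)^6. By inclusion-exclusion on dice exceeding 4: Σ_j (-1)^j C(6,j)·C(19-1-4j, 5) = C(6,0)·C(18,5) - C(6,1)·C(14,5) + C(6,2)·C(10,5) - C(6,3)·C(6,5) = 1·8568 - 6·2002 + 15·252 - 20·6 = 216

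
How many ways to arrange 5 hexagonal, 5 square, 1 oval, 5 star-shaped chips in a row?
16! / (5! × 5! × 1! × 5!) = 12108096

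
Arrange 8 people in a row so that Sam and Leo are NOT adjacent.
Total - adjacent = 8! - (8-1)!×2 = 40320 - 10080 = 30240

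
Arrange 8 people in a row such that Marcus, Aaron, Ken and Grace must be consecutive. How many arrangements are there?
Treat the 4 as one block: (8-4+1)! × 4! = 120 × 24 = 2880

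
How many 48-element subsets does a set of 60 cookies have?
C(60,48) = 60!/(48!×12!) = 1399358844975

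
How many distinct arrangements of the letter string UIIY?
4! / (2! × 1! × 1!) = 12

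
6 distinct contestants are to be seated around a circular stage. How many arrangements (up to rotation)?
Circular: fix one position, arrange the rest. (6-1)! = 120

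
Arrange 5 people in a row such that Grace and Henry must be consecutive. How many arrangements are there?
Treat the 2 as one block: (5-2+1)! × 2! = 24 × 2 = 48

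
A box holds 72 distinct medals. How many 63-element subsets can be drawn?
C(72,63) = 72!/(63!×9!) = 85113005120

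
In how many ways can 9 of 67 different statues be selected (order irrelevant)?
C(67,9) = 67!/(9!×58!) = 42757703560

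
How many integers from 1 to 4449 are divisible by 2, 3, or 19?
⌊4449/2⌋+⌊4449/3⌋+⌊4449/19⌋ - ⌊4449/6⌋-⌊4449/38⌋-⌊4449/57⌋ + ⌊4449/114⌋ = 2224+1483+234 - 741-117-78 + 39 = 3044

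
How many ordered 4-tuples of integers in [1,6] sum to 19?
Coefficient of x^19 in (x + x² + ... + x^6)^4. By inclusion-exclusion on dice exceeding 6: Σ_j (-1)^j C(4,j)·C(19-1-6j, 3) = C(4,0)·C(18,3) - C(4,1)·C(12,3) + C(4,2)·C(6,3) = 1·816 - 4·220 + 6·20 = 56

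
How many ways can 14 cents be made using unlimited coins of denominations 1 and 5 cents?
Coefficient of x^14 in 1/(1-x^1) · 1/(1-x^5). Use j coins of 5 for j = 0..⌊14/5⌋ = 2, the rest in 1s: 2 + 1 = 3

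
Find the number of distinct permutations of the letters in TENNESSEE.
9! / (1! × 4! × 2! × 2!) = 3780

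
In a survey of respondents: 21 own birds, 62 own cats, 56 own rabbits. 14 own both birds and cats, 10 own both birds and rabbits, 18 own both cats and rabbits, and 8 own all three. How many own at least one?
|A∪B∪C| = 21+62+56-14-10-18+8 = 105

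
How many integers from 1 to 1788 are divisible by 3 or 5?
⌊1788/3⌋ + ⌊1788/5⌋ - ⌊1788/15⌋ = 596 + 357 - 119 = 834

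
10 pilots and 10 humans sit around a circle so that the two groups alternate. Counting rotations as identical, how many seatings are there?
Fix one of the pilots: (10-1)! ways for the remaining pilots, × 10! ways for the humans = 362880 × 3628800 = 1316818944000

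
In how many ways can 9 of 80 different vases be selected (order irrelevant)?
C(80,9) = 80!/(9!×71!) = 231900297200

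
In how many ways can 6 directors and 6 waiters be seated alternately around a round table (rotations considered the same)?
Fix one of the directors: (6-1)! ways for the remaining directors, × 6! ways for the waiters = 120 × 720 = 86400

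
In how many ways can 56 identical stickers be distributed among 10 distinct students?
C(56+10-1, 10-1) = C(65, 9) = 31966749880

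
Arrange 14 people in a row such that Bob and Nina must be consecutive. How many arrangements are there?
Treat the 2 as one block: (14-2+1)! × 2! = 6227020800 × 2 = 12454041600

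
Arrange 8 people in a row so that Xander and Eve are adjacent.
Treat as block: (8-1)! × 2! = 5040 × 2 = 10080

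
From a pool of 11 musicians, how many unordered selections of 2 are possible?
C(11,2) = 11!/(2!×9!) = 55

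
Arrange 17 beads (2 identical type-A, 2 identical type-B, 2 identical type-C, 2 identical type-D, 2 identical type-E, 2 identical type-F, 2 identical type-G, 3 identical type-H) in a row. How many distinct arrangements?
17! / (2! × 2! × 2! × 2! × 2! × 2! × 2! × 3!) = 463134672000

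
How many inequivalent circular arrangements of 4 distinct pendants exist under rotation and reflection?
(4-1)!/2 = 6/2 = 3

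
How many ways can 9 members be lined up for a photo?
9! = 362880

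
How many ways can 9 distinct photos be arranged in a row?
9! = 362880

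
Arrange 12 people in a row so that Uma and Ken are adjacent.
Treat as block: (12-1)! × 2! = 39916800 × 2 = 79833600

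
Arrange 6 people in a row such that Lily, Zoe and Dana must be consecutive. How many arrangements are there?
Treat the 3 as one block: (6-3+1)! × 3! = 24 × 6 = 144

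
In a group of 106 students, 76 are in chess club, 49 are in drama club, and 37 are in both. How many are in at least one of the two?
|A∪B| = |A| + |B| - |A∩B| = 76 + 49 - 37 = 88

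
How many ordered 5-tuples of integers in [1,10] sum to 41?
Coefficient of x^41 in (x + x² + ... + x^10)^5. By inclusion-exclusion on dice exceeding 10: Σ_j (-1)^j C(5,j)·C(41-1-10j, 4) = C(5,0)·C(40,4) - C(5,1)·C(30,4) + C(5,2)·C(20,4) - C(5,3)·C(10,4) = 1·91390 - 5·27405 + 10·4845 - 10·210 = 715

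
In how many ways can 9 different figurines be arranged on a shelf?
9! = 362880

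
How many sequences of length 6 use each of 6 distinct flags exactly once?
6! = 720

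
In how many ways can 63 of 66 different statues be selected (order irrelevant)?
C(66,63) = 66!/(63!×3!) = 45760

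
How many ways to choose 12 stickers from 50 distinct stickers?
C(50,12) = 50!/(12!×38!) = 121399651100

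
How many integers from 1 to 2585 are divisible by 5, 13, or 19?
⌊2585/5⌋+⌊2585/13⌋+⌊2585/19⌋ - ⌊2585/65⌋-⌊2585/95⌋-⌊2585/247⌋ + ⌊2585/1235⌋ = 517+198+136 - 39-27-10 + 2 = 777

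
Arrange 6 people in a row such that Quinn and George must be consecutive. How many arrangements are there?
Treat the 2 as one block: (6-2+1)! × 2! = 120 × 2 = 240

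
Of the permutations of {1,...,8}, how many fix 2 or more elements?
Exactly j fixed points: C(8,j)·!(8-j); sum over j ≥ 2 (derangement numbers via !m = (m-1)·(!(m-1) + !(m-2)): !0..!6 = 1, 0, 1, 2, 9, 44, 265). Σ_{j=2}^{8} C(8,j)·!(8-j) = C(8,2)·!6 + C(8,3)·!5 + C(8,4)·!4 + C(8,5)·!3 + C(8,6)·!2 + C(8,7)·!1 + C(8,8)·!0 = 28·265 + 56·44 + 70·9 + 56·2 + 28·1 + 8·0 + 1·1 = 10655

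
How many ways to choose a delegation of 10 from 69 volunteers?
C(69,10) = 69!/(10!×59!) = 340032449328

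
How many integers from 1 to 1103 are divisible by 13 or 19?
⌊1103/13⌋ + ⌊1103/19⌋ - ⌊1103/247⌋ = 84 + 58 - 4 = 138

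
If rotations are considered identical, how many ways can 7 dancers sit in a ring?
Circular: fix one position, arrange the rest. (7-1)! = 720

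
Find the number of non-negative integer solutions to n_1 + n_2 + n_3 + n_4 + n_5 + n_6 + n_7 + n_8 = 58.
C(58+8-1, 8-1) = C(65, 7) = 696190560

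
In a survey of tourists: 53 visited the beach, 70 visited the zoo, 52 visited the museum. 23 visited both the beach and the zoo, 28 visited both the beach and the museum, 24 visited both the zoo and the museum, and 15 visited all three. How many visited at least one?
|A∪B∪C| = 53+70+52-23-28-24+15 = 115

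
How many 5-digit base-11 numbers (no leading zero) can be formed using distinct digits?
First digit: 10 choices (nonzero). Then descending: 10 × 10 × 9 × 8 × 7 = 50400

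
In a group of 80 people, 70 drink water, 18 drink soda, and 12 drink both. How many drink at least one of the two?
|A∪B| = |A| + |B| - |A∩B| = 70 + 18 - 12 = 76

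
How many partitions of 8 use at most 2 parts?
By conjugation, equals partitions of 8 into parts ≤ 2. Let r_j(i) = number of partitions of i into parts ≤ j, for i = 0..8. r_1(i) = 1 for all i; r_j(i) = r_{j-1}(i) + r_j(i-j). Rows j = 2..2: ≤2: 1 1 2 2 3 3 4 4 5. r_2(8) = 5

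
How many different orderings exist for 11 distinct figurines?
11! = 39916800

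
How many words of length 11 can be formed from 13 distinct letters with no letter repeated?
P(13,11) = 13!/(13-11)! = 3113510400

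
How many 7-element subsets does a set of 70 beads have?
C(70,7) = 70!/(7!×63!) = 1198774720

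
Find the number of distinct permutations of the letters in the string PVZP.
4! / (1! × 1! × 2!) = 12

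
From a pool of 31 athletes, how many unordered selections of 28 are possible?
C(31,28) = 31!/(28!×3!) = 4495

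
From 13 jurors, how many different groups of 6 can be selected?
C(13,6) = 13!/(6!×7!) = 1716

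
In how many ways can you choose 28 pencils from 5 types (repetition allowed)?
C(28+5-1, 5-1) = C(32, 4) = 35960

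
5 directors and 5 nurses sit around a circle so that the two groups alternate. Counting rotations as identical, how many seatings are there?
Fix one of the directors: (5-1)! ways for the remaining directors, × 5! ways for the nurses = 24 × 120 = 2880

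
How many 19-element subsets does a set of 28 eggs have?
C(28,19) = 28!/(19!×9!) = 6906900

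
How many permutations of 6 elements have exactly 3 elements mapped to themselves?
Choose the 3 fixed points C(6,3) = 20, derange the rest: !3 = Σ_{j=0}^{3} (-1)^j·3!/j! = 6 - 6 + 3 - 1 = 2. Product = 20 × 2 = 40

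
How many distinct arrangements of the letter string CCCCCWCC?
8! / (1! × 7!) = 8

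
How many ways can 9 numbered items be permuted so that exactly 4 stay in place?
Choose the 4 fixed points C(9,4) = 126, derange the rest: !5 = Σ_{j=0}^{5} (-1)^j·5!/j! = 120 - 120 + 60 - 20 + 5 - 1 = 44. Product = 126 × 44 = 5544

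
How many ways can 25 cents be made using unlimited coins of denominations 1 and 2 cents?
Coefficient of x^25 in 1/(1-x^1) · 1/(1-x^2). Use j coins of 2 for j = 0..⌊25/2⌋ = 12, the rest in 1s: 12 + 1 = 13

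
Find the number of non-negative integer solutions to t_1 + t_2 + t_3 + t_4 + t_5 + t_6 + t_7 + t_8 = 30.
C(30+8-1, 8-1) = C(37, 7) = 10295472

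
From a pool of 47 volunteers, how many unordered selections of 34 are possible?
C(47,34) = 47!/(34!×13!) = 140676848445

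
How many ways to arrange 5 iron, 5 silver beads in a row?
10! / (5! × 5!) = 252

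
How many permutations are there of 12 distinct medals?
12! = 479001600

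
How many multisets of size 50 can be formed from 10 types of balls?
C(50+10-1, 10-1) = C(59, 9) = 12565671261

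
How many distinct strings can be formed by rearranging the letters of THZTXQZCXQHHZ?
13! / (3! × 2! × 2! × 2! × 3! × 1!) = 21621600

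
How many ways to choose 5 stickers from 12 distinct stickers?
C(12,5) = 12!/(5!×7!) = 792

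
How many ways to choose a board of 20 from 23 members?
C(23,20) = 23!/(20!×3!) = 1771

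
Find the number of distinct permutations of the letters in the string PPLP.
4! / (3! × 1!) = 4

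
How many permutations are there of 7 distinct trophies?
7! = 5040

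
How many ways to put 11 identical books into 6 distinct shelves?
C(11+6-1, 6-1) = C(16, 5) = 4368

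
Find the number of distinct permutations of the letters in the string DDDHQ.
5! / (3! × 1! × 1!) = 20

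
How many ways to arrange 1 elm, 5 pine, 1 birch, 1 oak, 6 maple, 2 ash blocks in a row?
16! / (1! × 5! × 1! × 1! × 6! × 2!) = 121080960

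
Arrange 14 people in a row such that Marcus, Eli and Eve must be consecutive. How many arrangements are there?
Treat the 3 as one block: (14-3+1)! × 3! = 479001600 × 6 = 2874009600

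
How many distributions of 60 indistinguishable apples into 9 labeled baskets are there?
C(60+9-1, 9-1) = C(68, 8) = 7392009768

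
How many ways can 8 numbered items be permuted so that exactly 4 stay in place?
Choose the 4 fixed points C(8,4) = 70, derange the rest: !4 = Σ_{j=0}^{4} (-1)^j·4!/j! = 24 - 24 + 12 - 4 + 1 = 9. Product = 70 × 9 = 630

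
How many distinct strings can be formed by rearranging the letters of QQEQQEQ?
7! / (2! × 5!) = 21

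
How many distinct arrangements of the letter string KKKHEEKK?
8! / (1! × 5! × 2!) = 168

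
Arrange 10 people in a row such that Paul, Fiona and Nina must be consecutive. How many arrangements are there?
Treat the 3 as one block: (10-3+1)! × 3! = 40320 × 6 = 241920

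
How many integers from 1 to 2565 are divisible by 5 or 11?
⌊2565/5⌋ + ⌊2565/11⌋ - ⌊2565/55⌋ = 513 + 233 - 46 = 700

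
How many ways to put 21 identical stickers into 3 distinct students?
C(21+3-1, 3-1) = C(23, 2) = 253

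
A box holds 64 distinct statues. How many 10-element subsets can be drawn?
C(64,10) = 64!/(10!×54!) = 151473214816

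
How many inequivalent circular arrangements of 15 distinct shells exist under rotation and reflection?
(15-1)!/2 = 87178291200/2 = 43589145600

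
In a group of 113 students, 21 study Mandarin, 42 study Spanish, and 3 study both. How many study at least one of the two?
|A∪B| = |A| + |B| - |A∩B| = 21 + 42 - 3 = 60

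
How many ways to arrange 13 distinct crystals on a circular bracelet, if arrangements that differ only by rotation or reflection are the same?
(13-1)!/2 = 479001600/2 = 239500800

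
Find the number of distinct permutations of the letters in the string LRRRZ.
5! / (3! × 1! × 1!) = 20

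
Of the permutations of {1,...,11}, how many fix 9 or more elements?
Exactly j fixed points: C(11,j)·!(11-j); sum over j ≥ 9 (derangement numbers via !m = (m-1)·(!(m-1) + !(m-2)): !0..!2 = 1, 0, 1). Σ_{j=9}^{11} C(11,j)·!(11-j) = C(11,9)·!2 + C(11,10)·!1 + C(11,11)·!0 = 55·1 + 11·0 + 1·1 = 56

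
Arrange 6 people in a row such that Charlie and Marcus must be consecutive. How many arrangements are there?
Treat the 2 as one block: (6-2+1)! × 2! = 120 × 2 = 240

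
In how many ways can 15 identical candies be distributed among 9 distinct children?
C(15+9-1, 9-1) = C(23, 8) = 490314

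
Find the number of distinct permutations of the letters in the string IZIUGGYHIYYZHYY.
15! / (2! × 5! × 2! × 1! × 2! × 3!) = 227026800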